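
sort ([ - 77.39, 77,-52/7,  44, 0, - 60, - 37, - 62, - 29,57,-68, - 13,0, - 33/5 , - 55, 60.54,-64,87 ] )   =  [-77.39, - 68 ,-64, - 62, - 60, -55,-37, - 29, - 13,-52/7, - 33/5, 0,  0,  44,  57 , 60.54,77, 87]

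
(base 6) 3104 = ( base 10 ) 688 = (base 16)2B0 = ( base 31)M6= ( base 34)k8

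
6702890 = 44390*151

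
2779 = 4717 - 1938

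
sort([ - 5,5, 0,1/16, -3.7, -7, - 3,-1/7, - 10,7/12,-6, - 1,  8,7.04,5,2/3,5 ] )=[ - 10,-7,-6,  -  5, - 3.7, - 3, - 1,  -  1/7, 0, 1/16, 7/12,2/3,5,5,5, 7.04, 8 ] 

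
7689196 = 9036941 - 1347745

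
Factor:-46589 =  - 46589^1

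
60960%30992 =29968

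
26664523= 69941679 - 43277156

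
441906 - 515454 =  - 73548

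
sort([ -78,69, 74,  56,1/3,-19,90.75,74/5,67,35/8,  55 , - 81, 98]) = [ - 81, - 78,- 19,1/3, 35/8,74/5, 55,56,67,69,74,90.75,98]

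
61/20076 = 61/20076 =0.00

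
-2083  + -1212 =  - 3295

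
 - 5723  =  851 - 6574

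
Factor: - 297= -3^3*11^1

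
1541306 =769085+772221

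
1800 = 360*5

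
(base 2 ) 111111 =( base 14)47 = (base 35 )1S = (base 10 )63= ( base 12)53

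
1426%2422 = 1426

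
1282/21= 61 + 1/21 = 61.05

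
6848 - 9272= -2424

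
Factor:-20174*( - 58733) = 2^1*7^1*11^1 * 131^1*58733^1= 1184879542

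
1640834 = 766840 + 873994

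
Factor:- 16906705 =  - 5^1*1109^1*3049^1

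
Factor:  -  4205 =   -  5^1*29^2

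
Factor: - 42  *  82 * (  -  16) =2^6*3^1*7^1*41^1 = 55104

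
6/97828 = 3/48914 = 0.00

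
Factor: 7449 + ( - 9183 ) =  - 1734 = -2^1*3^1 * 17^2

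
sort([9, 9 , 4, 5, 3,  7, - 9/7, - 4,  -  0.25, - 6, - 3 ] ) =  [ - 6, - 4, - 3, - 9/7, - 0.25,3, 4, 5, 7, 9, 9 ] 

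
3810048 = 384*9922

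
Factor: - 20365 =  - 5^1 *4073^1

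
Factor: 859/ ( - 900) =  -2^( - 2 )*3^ ( - 2)*5^ (  -  2 )*859^1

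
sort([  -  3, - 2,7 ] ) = [-3,-2, 7]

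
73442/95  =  773 + 7/95 = 773.07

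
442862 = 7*63266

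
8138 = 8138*1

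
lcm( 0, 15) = 0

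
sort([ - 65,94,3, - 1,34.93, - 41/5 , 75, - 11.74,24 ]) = [ - 65, - 11.74, - 41/5, - 1,3,24,34.93,75, 94 ]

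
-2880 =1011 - 3891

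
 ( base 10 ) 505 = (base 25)k5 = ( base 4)13321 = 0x1f9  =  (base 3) 200201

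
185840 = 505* 368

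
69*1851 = 127719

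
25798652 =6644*3883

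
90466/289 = 313 + 9/289 = 313.03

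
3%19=3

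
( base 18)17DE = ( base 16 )209c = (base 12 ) 49b8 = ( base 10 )8348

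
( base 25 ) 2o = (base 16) 4A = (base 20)3e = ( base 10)74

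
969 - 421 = 548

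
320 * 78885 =25243200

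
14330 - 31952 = -17622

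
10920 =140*78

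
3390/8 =1695/4=423.75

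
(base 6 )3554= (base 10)862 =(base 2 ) 1101011110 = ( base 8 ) 1536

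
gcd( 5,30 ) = 5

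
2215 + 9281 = 11496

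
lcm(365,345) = 25185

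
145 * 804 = 116580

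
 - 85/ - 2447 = 85/2447=   0.03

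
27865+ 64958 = 92823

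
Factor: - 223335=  - 3^2*5^1 * 7^1 * 709^1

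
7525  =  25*301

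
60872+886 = 61758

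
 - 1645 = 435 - 2080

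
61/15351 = 61/15351= 0.00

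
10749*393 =4224357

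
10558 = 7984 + 2574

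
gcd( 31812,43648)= 44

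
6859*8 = 54872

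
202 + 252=454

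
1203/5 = 240+3/5 = 240.60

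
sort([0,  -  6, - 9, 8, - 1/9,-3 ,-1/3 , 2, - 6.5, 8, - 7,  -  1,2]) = [ - 9, - 7,-6.5, - 6,-3, - 1,-1/3,  -  1/9, 0,2,  2, 8, 8 ] 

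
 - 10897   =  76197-87094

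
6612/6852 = 551/571  =  0.96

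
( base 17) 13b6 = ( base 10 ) 5973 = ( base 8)13525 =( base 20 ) EID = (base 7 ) 23262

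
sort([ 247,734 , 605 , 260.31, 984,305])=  [ 247,260.31,305,605,  734 , 984 ]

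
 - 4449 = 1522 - 5971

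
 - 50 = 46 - 96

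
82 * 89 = 7298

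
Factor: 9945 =3^2*5^1*13^1*17^1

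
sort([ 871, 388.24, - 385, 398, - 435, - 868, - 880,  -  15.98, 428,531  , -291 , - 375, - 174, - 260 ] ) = [ - 880, - 868, - 435  , - 385, - 375,-291, - 260, -174, - 15.98, 388.24, 398, 428, 531,871 ] 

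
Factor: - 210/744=-35/124=-  2^( - 2 )*5^1*7^1*31^(  -  1 ) 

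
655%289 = 77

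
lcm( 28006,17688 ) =336072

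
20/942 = 10/471 = 0.02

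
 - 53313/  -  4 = 13328+1/4 = 13328.25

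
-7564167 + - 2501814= -10065981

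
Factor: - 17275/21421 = -5^2 * 31^(-1) = -25/31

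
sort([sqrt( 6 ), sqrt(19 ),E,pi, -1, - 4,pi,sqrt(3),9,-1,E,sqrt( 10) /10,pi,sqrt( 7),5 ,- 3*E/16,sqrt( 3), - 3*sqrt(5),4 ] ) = [- 3*  sqrt ( 5),-4,-1,  -  1, - 3 * E/16,sqrt(10 ) /10,sqrt(3 ),sqrt( 3),sqrt(6),sqrt (7 ),E,  E,pi,pi,pi,4,sqrt ( 19 ), 5,9] 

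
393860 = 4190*94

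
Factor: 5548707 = 3^2*616523^1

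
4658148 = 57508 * 81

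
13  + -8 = 5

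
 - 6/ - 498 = 1/83 = 0.01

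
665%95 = 0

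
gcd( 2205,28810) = 5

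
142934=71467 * 2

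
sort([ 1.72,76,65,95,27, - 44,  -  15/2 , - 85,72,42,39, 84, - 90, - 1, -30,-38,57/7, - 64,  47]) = [ - 90 , - 85, - 64,  -  44,-38, - 30, - 15/2 ,  -  1,  1.72, 57/7, 27,39, 42,47,65,  72, 76, 84,95]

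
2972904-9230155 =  - 6257251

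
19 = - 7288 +7307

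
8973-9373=-400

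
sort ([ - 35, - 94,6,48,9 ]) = [ - 94, - 35,6,  9,48]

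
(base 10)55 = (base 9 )61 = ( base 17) 34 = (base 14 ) 3d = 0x37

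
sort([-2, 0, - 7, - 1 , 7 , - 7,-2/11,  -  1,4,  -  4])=[-7,-7,  -  4,-2,-1,- 1, - 2/11, 0,  4,7]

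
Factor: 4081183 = 4081183^1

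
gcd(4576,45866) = 2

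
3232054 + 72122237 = 75354291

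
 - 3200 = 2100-5300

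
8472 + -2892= 5580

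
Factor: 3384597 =3^1*79^1 * 14281^1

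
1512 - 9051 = - 7539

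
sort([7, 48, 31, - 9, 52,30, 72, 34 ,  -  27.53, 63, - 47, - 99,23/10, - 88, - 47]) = [ - 99,  -  88, - 47, - 47, - 27.53, - 9, 23/10,7, 30, 31 , 34, 48,52,  63, 72]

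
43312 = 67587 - 24275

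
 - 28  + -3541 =  -  3569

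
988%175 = 113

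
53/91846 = 53/91846=0.00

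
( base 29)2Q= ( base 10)84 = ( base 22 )3I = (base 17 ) 4g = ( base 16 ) 54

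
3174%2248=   926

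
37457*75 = 2809275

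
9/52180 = 9/52180=0.00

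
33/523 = 33/523 = 0.06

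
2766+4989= 7755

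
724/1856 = 181/464= 0.39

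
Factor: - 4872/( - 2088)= 7/3= 3^( - 1 )*7^1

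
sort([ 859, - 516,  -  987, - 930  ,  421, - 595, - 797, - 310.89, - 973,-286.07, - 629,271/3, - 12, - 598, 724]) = [ - 987, - 973, - 930,- 797, - 629, - 598,  -  595,-516, - 310.89, -286.07, - 12, 271/3, 421, 724,859]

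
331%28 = 23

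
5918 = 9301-3383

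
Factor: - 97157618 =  - 2^1*17^1*41^1*69697^1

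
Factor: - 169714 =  - 2^1*84857^1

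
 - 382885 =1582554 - 1965439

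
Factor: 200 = 2^3*5^2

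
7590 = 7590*1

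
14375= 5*2875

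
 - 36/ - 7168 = 9/1792 =0.01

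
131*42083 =5512873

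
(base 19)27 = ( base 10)45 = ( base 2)101101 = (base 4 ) 231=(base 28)1h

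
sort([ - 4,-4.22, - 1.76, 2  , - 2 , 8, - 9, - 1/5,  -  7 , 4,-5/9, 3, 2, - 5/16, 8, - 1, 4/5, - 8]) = [-9, - 8, - 7,  -  4.22, - 4, - 2,- 1.76,- 1, - 5/9, - 5/16, - 1/5, 4/5 , 2, 2, 3, 4, 8,8] 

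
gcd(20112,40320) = 48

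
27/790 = 27/790 =0.03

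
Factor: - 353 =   -  353^1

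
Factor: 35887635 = 3^2  *5^1 * 7^1*59^1*1931^1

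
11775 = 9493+2282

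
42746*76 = 3248696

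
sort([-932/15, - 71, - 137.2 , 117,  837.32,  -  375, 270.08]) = [  -  375, - 137.2, -71, - 932/15  ,  117, 270.08, 837.32 ]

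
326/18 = 18 + 1/9 = 18.11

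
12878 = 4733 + 8145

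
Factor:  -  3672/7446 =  - 2^2*3^2*73^ ( - 1) = - 36/73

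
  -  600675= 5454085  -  6054760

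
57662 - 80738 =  - 23076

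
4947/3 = 1649=1649.00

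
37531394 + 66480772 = 104012166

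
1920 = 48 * 40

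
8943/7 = 1277 + 4/7= 1277.57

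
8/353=8/353 = 0.02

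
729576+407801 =1137377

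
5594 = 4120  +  1474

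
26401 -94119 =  - 67718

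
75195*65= 4887675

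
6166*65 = 400790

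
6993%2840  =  1313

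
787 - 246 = 541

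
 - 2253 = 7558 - 9811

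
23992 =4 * 5998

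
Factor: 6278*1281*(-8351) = -67159727418 = - 2^1*3^1*7^2*43^1*61^1*73^1*1193^1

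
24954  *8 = 199632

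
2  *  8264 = 16528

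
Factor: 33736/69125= 2^3 * 5^( - 3)*7^( - 1)*79^(- 1)*4217^1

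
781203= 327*2389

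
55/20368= 55/20368 = 0.00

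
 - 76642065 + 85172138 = 8530073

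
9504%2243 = 532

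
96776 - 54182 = 42594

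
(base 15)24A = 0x208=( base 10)520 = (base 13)310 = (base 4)20020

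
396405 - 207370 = 189035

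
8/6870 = 4/3435 = 0.00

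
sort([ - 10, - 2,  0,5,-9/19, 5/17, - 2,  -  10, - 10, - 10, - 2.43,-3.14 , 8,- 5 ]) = [-10 ,  -  10 , - 10,-10, - 5 , - 3.14,-2.43, -2,-2,-9/19 , 0,5/17, 5, 8]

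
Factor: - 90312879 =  - 3^1*61^1 *79^1*6247^1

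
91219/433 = 210 + 289/433 = 210.67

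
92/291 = 92/291   =  0.32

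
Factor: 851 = 23^1 * 37^1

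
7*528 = 3696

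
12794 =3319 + 9475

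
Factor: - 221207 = -7^1*31601^1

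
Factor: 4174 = 2^1*2087^1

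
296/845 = 296/845= 0.35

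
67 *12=804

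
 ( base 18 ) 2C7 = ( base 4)31213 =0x367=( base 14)463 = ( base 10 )871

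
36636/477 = 76+128/159  =  76.81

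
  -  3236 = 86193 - 89429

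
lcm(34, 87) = 2958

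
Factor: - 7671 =  -  3^1 * 2557^1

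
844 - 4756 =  - 3912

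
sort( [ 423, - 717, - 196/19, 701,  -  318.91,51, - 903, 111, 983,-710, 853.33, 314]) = [- 903,- 717, - 710, - 318.91, - 196/19,51,111,314, 423,701  ,  853.33,983 ]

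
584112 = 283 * 2064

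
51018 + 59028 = 110046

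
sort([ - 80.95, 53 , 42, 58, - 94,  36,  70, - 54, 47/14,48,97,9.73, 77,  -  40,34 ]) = [ - 94 , - 80.95, - 54, - 40,47/14,  9.73,34,36, 42, 48, 53, 58,  70 , 77 , 97]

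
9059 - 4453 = 4606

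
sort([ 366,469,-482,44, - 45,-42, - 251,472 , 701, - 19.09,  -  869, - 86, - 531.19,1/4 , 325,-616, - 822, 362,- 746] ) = [ - 869, - 822, - 746, - 616,-531.19, - 482,- 251,- 86, - 45, - 42,-19.09,1/4,44,325, 362, 366, 469, 472, 701 ] 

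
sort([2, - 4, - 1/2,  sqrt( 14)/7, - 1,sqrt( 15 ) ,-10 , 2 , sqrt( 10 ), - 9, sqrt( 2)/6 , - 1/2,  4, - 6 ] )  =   [ - 10, - 9, - 6,  -  4, - 1,  -  1/2  , - 1/2, sqrt( 2) /6, sqrt( 14 )/7 , 2,  2,  sqrt( 10), sqrt(15),4] 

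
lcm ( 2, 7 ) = 14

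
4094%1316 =146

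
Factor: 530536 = 2^3* 17^1*47^1*83^1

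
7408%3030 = 1348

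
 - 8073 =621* ( - 13)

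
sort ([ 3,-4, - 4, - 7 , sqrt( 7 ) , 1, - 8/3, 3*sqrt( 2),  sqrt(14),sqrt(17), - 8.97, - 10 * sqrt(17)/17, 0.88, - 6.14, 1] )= [ - 8.97,  -  7, - 6.14 , - 4, - 4,- 8/3, - 10*sqrt( 17)/17, 0.88, 1 , 1,  sqrt(7 ), 3, sqrt( 14), sqrt ( 17), 3*sqrt( 2)] 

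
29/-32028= - 29/32028 = -0.00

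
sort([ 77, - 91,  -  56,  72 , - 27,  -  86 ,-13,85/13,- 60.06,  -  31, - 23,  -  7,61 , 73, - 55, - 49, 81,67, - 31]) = [-91, - 86,  -  60.06, - 56,-55, - 49,- 31, - 31, - 27, - 23, - 13, - 7 , 85/13 , 61,67,72,  73, 77 , 81]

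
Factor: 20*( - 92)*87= - 2^4 * 3^1*5^1*23^1*29^1 = - 160080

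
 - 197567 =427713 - 625280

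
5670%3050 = 2620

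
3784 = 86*44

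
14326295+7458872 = 21785167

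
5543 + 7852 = 13395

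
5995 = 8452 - 2457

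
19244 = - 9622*( - 2) 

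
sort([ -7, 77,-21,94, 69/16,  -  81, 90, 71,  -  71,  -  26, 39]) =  [-81,- 71,  -  26,-21, - 7, 69/16,39, 71, 77,  90,94 ]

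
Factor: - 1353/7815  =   -5^( - 1)*11^1*41^1*521^( -1)=- 451/2605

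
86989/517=168 + 133/517 = 168.26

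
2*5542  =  11084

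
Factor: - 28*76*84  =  -178752 = - 2^6*3^1*7^2*19^1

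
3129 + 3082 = 6211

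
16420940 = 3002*5470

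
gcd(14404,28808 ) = 14404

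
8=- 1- - 9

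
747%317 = 113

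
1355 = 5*271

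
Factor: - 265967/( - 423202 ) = 2^( - 1)*397^( - 1)*499^1=499/794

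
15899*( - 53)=-842647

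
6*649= 3894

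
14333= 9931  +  4402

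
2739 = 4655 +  - 1916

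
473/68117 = 473/68117 = 0.01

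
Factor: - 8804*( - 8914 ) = 78478856=2^3  *31^1*71^1*4457^1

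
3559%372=211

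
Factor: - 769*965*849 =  - 3^1*5^1 * 193^1*283^1 * 769^1 = -630030165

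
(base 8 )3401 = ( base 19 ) 4i7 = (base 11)1390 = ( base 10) 1793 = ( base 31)1qq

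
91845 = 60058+31787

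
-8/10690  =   - 1  +  5341/5345 = -  0.00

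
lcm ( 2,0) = 0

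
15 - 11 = 4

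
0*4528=0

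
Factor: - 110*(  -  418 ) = 45980 = 2^2*5^1*11^2 * 19^1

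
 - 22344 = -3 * 7448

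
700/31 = 700/31 = 22.58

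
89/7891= 89/7891 = 0.01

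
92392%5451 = 5176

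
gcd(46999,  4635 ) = 1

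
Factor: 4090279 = 4090279^1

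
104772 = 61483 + 43289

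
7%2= 1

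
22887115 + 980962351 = 1003849466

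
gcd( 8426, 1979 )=1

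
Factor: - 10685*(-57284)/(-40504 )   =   - 153019885/10126 =- 2^( - 1 )*5^1*61^(-1 )*83^( - 1)*2137^1*14321^1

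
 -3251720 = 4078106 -7329826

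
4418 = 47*94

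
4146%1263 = 357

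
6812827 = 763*8929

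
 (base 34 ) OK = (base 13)4c4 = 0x344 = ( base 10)836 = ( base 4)31010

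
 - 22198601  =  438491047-460689648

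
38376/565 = 38376/565 = 67.92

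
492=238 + 254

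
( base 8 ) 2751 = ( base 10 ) 1513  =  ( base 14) 7a1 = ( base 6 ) 11001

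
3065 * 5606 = 17182390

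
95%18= 5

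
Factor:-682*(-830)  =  566060 = 2^2 * 5^1*11^1*31^1 * 83^1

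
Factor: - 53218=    - 2^1*11^1*41^1*59^1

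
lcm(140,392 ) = 1960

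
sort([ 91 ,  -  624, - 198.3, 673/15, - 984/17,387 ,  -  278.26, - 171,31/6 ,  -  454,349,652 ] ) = [-624 ,-454, - 278.26, - 198.3,  -  171, - 984/17,  31/6,673/15, 91, 349 , 387 , 652] 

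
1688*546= 921648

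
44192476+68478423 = 112670899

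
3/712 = 3/712 = 0.00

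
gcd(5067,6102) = 9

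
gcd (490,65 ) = 5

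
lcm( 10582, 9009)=666666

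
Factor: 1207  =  17^1 * 71^1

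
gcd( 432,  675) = 27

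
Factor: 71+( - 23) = 2^4*3^1 =48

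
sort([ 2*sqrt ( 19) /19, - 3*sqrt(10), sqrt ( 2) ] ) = [  -  3*sqrt(10 ),2*sqrt( 19)/19,sqrt(2 ) ] 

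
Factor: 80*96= 7680 = 2^9*3^1*5^1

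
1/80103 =1/80103 = 0.00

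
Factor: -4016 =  - 2^4*251^1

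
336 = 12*28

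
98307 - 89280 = 9027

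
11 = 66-55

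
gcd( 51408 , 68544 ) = 17136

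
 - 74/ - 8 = 37/4 = 9.25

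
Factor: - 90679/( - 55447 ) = 7^(-1 )*89^(-2 )*90679^1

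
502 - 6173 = -5671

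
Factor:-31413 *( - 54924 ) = 2^2*3^2*23^1*37^1 *199^1*283^1 = 1725327612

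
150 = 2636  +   - 2486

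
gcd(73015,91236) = 1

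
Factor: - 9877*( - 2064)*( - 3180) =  - 2^6*3^2*5^1*7^1* 17^1 * 43^1*53^1*83^1 = - 64827887040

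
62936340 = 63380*993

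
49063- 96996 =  - 47933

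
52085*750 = 39063750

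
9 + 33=42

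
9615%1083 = 951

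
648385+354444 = 1002829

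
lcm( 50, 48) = 1200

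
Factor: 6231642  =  2^1*3^1*421^1* 2467^1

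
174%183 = 174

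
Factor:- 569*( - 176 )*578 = 57883232 = 2^5*11^1*17^2  *569^1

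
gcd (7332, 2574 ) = 78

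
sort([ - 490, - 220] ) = [-490, - 220]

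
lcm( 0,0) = 0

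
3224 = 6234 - 3010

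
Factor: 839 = 839^1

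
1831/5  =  1831/5 = 366.20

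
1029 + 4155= 5184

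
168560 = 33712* 5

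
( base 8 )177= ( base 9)151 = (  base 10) 127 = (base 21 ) 61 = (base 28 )4f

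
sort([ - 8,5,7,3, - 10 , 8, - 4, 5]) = [ - 10, - 8,-4, 3, 5,5,7,8 ] 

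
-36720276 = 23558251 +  - 60278527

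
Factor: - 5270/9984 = -2635/4992 = - 2^( - 7 )*3^( - 1)*5^1*13^( - 1)*17^1*31^1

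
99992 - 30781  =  69211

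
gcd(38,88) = 2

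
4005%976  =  101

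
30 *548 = 16440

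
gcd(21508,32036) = 4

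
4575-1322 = 3253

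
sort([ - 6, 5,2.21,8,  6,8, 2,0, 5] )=[ - 6, 0,2,2.21, 5,5,6 , 8, 8]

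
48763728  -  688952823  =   - 640189095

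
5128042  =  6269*818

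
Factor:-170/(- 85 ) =2^1 = 2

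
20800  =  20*1040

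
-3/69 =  - 1/23 = - 0.04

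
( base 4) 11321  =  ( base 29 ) d0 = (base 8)571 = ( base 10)377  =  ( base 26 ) ED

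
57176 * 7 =400232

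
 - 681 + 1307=626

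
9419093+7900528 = 17319621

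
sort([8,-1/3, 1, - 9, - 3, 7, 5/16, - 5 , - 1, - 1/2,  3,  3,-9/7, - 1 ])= [ - 9,  -  5, - 3, - 9/7,-1  ,-1,-1/2, - 1/3 , 5/16, 1, 3, 3,  7, 8 ] 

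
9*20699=186291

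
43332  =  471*92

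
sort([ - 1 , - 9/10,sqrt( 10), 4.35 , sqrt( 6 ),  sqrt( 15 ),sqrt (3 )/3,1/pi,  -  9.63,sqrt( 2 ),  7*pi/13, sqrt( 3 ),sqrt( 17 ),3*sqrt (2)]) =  [ - 9.63,-1, - 9/10, 1/pi, sqrt( 3 ) /3, sqrt(2), 7*pi/13,sqrt(3),sqrt( 6), sqrt( 10),sqrt( 15),sqrt(17 ), 3*sqrt( 2), 4.35]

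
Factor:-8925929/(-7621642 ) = 2^ (-1)* 7^(- 1 )*73^1*122273^1*544403^( - 1) 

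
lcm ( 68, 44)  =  748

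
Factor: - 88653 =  - 3^1*29^1 *1019^1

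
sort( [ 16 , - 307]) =[ - 307, 16] 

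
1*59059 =59059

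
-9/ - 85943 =9/85943 = 0.00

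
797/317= 797/317 = 2.51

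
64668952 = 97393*664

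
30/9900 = 1/330  =  0.00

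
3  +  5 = 8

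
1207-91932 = -90725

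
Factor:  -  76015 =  - 5^1*23^1*661^1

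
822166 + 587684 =1409850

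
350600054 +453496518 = 804096572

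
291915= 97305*3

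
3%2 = 1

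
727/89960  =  727/89960= 0.01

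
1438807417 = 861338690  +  577468727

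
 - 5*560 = -2800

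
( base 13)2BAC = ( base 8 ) 14373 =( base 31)6k9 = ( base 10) 6395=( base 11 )4894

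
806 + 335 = 1141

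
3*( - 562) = - 1686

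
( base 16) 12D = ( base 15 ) 151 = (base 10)301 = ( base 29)AB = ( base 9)364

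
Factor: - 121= -11^2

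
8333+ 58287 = 66620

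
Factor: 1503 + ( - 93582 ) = - 92079=- 3^2*13^1*787^1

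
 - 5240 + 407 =  -  4833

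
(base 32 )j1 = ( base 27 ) mf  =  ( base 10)609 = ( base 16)261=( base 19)1D1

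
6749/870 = 7 + 659/870  =  7.76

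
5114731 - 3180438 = 1934293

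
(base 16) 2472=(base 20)136A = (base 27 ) CLF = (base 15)2B70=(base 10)9330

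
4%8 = 4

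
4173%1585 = 1003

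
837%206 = 13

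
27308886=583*46842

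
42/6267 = 14/2089 = 0.01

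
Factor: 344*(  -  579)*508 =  - 101181408 = - 2^5* 3^1*43^1*127^1 * 193^1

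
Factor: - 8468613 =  - 3^2*940957^1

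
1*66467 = 66467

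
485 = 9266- 8781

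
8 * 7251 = 58008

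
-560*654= - 366240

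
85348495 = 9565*8923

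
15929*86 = 1369894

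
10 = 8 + 2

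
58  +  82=140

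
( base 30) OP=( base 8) 1351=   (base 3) 1000121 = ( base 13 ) 454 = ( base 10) 745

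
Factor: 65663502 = 2^1*3^1*53^1*206489^1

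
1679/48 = 34 + 47/48=34.98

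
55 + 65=120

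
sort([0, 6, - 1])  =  [ - 1, 0, 6]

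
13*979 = 12727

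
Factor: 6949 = 6949^1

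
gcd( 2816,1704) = 8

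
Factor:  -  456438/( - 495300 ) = 2^( - 1 )*5^( - 2)*13^( - 1 )*599^1 =599/650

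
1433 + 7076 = 8509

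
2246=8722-6476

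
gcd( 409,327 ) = 1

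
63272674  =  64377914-1105240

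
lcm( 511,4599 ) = 4599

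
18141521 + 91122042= 109263563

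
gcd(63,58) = 1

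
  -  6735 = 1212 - 7947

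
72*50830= 3659760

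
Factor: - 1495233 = -3^3 *79^1 * 701^1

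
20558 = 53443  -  32885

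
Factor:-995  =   - 5^1*199^1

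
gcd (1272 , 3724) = 4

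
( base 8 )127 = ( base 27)36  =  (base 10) 87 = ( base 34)2j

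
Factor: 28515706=2^1*14257853^1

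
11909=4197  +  7712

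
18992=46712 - 27720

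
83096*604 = 50189984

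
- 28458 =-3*9486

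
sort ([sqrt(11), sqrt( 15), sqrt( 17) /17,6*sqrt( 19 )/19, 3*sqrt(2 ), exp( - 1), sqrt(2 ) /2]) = [ sqrt ( 17)/17,exp(  -  1),sqrt(2)/2, 6*sqrt (19 )/19, sqrt( 11), sqrt(15 ), 3*sqrt(2)] 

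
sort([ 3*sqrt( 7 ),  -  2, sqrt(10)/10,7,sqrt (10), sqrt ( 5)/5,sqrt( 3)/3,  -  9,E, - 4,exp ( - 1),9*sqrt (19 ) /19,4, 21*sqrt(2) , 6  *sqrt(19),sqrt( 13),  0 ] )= [ - 9, - 4,  -  2, 0, sqrt(10) /10, exp( - 1) , sqrt(5 ) /5, sqrt(3 )/3,9*sqrt( 19)/19,E, sqrt(10 ),sqrt( 13 ), 4,7, 3 * sqrt(7 ), 6*sqrt ( 19), 21 * sqrt(2 ) ]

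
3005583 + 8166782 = 11172365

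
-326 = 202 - 528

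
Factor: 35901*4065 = 145937565 = 3^3*5^1*271^1*3989^1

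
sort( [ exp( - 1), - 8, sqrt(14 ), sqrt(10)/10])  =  [ - 8, sqrt (10 )/10, exp ( - 1),sqrt (14) ] 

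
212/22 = 106/11 = 9.64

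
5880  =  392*15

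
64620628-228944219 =- 164323591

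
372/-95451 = -124/31817 = - 0.00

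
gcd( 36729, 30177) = 63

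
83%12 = 11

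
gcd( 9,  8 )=1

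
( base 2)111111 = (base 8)77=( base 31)21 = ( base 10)63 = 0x3f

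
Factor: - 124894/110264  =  -2^ ( - 2 )*179^( - 1 )* 811^1 = - 811/716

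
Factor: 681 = 3^1*227^1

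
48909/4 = 12227 + 1/4 = 12227.25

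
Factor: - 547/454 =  - 2^( - 1 )*227^( -1 )*547^1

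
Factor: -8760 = - 2^3*3^1 * 5^1*73^1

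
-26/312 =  - 1/12= - 0.08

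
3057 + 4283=7340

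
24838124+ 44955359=69793483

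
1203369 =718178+485191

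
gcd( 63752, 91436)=4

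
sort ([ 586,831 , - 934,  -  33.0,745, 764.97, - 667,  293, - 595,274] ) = [ - 934, - 667,-595, - 33.0,274,293,586,745,764.97, 831] 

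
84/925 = 84/925 = 0.09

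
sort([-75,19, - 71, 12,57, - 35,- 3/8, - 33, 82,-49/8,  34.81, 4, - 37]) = [-75, - 71,-37, - 35, - 33, - 49/8, - 3/8,4,12,19 , 34.81 , 57,82] 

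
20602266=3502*5883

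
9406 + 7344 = 16750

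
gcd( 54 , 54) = 54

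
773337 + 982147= 1755484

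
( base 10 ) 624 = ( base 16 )270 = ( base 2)1001110000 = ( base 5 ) 4444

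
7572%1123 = 834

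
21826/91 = 3118/13=239.85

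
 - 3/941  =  -1 + 938/941= -0.00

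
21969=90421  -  68452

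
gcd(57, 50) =1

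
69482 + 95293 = 164775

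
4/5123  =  4/5123 = 0.00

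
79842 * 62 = 4950204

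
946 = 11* 86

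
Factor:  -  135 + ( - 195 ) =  - 330 = - 2^1*3^1*5^1*11^1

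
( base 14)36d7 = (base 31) 9UI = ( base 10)9597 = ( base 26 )e53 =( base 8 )22575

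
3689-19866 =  - 16177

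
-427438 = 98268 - 525706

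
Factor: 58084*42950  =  2494707800=2^3*5^2*13^1*859^1*1117^1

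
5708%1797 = 317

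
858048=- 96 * (- 8938) 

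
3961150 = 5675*698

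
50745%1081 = 1019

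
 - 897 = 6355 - 7252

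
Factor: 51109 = 51109^1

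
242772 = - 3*( - 80924)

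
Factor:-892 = -2^2*223^1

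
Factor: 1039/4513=1039^1*4513^(-1)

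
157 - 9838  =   - 9681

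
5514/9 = 612+2/3 =612.67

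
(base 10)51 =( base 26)1p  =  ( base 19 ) 2D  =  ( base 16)33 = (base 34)1h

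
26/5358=13/2679 = 0.00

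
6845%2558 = 1729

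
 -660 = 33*( - 20)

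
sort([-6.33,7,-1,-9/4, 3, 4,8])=[ - 6.33, - 9/4 , - 1, 3,4,7, 8]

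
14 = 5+9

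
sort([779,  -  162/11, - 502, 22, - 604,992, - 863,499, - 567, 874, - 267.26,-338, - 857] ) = [ - 863, - 857,-604 , - 567, - 502, - 338,-267.26, - 162/11, 22, 499, 779, 874,992]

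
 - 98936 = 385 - 99321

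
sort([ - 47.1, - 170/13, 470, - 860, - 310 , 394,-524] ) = [ - 860, - 524, - 310, - 47.1, - 170/13,394 , 470] 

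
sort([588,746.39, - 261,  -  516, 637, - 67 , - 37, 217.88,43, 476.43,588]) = [ - 516,-261, -67, -37 , 43 , 217.88, 476.43, 588, 588,637, 746.39]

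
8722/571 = 15 + 157/571  =  15.27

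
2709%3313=2709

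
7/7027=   7/7027 = 0.00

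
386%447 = 386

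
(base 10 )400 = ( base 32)CG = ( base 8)620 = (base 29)dn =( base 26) fa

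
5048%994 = 78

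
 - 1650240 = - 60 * 27504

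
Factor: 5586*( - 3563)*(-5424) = 107953427232 = 2^5*3^2*7^3 * 19^1 * 113^1*509^1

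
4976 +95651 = 100627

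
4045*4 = 16180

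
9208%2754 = 946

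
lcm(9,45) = 45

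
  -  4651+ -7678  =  -12329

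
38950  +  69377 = 108327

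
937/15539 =937/15539 =0.06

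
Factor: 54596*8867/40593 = 2^2*3^( - 1) *7^( -1)*1933^( - 1)*8867^1 * 13649^1 =484102732/40593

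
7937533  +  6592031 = 14529564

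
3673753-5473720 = -1799967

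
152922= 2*76461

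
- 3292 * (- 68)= 223856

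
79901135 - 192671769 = -112770634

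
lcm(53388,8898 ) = 53388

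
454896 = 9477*48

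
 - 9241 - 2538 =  - 11779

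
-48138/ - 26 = 24069/13 = 1851.46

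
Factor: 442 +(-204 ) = 2^1*7^1*17^1= 238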